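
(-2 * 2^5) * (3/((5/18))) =-3456/5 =-691.20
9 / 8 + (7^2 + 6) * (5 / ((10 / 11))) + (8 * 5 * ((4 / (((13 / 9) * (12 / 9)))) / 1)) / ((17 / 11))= 631849 / 1768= 357.38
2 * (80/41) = 160/41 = 3.90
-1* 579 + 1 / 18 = -10421 / 18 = -578.94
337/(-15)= -337/15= -22.47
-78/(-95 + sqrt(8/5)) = 52 * sqrt(10)/15039 + 12350/15039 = 0.83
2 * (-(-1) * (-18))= -36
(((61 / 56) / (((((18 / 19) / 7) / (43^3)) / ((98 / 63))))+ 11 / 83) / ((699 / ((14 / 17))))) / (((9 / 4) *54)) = 374768458967 / 38826252774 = 9.65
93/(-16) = -93/16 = -5.81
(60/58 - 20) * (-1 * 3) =1650/29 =56.90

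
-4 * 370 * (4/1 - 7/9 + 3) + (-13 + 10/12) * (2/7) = -9212.37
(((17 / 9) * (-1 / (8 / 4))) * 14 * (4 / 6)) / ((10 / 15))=-13.22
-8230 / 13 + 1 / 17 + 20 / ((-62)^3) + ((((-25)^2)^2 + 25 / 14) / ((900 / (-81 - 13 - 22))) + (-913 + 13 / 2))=-51886.97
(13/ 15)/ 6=13/ 90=0.14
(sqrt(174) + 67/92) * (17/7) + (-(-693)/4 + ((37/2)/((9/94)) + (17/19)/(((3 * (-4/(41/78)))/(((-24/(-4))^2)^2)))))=17 * sqrt(174)/7 + 113615353/357903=349.48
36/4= 9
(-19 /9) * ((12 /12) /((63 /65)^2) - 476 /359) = 7076911 /12823839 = 0.55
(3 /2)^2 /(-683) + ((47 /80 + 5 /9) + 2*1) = 1544009 /491760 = 3.14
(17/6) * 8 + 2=74/3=24.67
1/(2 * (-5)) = -1/10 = -0.10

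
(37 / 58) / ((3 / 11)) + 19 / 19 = 581 / 174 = 3.34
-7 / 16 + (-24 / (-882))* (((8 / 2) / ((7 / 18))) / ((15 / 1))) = -11493 / 27440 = -0.42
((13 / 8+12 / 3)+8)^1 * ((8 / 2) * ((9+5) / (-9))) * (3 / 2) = -763 / 6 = -127.17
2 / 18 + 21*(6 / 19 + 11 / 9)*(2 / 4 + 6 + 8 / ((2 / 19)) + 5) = 966563 / 342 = 2826.21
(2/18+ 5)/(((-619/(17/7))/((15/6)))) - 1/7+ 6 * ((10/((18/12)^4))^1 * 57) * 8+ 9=211100567/38997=5413.25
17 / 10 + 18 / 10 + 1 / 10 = 18 / 5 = 3.60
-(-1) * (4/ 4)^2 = 1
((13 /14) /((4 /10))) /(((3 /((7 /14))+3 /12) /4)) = 52 /35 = 1.49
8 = 8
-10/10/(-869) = 1/869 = 0.00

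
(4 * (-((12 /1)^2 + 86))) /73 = -920 /73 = -12.60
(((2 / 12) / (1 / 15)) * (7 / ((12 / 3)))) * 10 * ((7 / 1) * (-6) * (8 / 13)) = -14700 / 13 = -1130.77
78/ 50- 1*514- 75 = -14686/ 25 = -587.44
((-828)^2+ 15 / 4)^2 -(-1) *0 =7520489007201 / 16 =470030562950.06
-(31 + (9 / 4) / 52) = -6457 / 208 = -31.04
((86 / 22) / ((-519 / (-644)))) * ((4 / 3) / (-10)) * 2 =-110768 / 85635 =-1.29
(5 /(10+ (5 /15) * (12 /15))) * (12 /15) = 30 /77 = 0.39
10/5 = 2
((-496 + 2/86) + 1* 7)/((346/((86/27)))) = -4.50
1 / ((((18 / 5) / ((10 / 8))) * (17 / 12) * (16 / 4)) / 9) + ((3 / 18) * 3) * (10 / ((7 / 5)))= 3925 / 952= 4.12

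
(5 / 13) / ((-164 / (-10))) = 25 / 1066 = 0.02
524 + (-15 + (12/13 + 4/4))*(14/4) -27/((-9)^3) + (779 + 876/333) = 16362301/12987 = 1259.90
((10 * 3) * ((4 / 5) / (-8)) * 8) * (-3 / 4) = 18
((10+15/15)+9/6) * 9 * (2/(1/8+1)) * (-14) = -2800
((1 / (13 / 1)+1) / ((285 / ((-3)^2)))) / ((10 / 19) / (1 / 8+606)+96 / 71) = 556143 / 22125640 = 0.03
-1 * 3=-3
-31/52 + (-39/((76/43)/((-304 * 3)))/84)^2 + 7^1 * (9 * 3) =146721161/2548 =57582.87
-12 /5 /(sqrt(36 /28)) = -4 *sqrt(7) /5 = -2.12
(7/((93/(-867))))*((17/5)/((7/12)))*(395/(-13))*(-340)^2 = 538409774400/403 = 1336004402.98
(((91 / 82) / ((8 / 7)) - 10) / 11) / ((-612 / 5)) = 29615 / 4416192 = 0.01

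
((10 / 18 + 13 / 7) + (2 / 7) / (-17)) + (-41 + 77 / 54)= -238907 / 6426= -37.18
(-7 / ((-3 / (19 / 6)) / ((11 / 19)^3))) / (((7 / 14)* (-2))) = -9317 / 6498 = -1.43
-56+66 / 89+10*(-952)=-852198 / 89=-9575.26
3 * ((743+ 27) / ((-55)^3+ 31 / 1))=-385 / 27724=-0.01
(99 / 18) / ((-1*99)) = -0.06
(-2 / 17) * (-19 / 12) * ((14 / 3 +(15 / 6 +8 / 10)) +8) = 9101 / 3060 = 2.97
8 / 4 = 2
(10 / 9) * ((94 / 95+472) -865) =-74482 / 171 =-435.57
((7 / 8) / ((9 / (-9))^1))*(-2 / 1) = 7 / 4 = 1.75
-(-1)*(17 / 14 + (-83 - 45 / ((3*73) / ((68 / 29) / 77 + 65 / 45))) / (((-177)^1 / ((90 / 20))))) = 64094307 / 19235062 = 3.33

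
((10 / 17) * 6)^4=12960000 / 83521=155.17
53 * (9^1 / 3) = 159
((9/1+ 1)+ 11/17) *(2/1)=21.29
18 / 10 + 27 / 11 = 234 / 55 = 4.25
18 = 18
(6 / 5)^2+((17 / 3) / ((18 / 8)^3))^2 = 201780484 / 119574225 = 1.69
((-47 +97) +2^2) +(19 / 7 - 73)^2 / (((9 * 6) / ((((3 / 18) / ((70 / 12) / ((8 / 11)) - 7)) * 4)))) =819298 / 7203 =113.74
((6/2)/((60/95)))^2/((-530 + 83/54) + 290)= -9747/103016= -0.09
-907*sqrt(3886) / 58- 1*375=-907*sqrt(3886) / 58- 375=-1349.83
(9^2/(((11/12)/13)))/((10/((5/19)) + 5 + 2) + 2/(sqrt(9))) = 37908/1507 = 25.15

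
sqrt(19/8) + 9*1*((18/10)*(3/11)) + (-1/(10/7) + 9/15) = 5.86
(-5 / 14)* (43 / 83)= -215 / 1162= -0.19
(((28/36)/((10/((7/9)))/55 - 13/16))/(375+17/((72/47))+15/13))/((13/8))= -78848/36919853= -0.00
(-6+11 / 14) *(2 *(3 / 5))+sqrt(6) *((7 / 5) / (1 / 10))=-219 / 35+14 *sqrt(6)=28.04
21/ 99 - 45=-1478/ 33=-44.79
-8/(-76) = 0.11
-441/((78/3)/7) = -118.73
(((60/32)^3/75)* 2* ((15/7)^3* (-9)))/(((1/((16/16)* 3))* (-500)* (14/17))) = 557685/4917248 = 0.11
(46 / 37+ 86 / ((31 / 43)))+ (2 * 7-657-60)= -668089 / 1147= -582.47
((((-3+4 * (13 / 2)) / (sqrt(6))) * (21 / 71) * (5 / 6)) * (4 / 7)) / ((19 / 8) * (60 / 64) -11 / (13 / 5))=-1664 * sqrt(6) / 6177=-0.66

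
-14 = -14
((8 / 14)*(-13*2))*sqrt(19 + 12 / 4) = -104*sqrt(22) / 7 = -69.69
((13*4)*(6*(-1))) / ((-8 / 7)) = 273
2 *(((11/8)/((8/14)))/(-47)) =-77/752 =-0.10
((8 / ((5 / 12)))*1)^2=9216 / 25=368.64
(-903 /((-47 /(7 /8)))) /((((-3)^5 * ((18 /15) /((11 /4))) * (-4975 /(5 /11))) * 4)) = 2107 /581831424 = 0.00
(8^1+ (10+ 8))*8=208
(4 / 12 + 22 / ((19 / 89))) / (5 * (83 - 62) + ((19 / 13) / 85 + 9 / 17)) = 6511765 / 6647853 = 0.98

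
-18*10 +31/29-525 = -20414/29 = -703.93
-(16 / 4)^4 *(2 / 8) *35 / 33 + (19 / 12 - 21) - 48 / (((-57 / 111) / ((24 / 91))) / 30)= 49622591 / 76076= 652.28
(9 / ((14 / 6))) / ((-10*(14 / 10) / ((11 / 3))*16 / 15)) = -1485 / 1568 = -0.95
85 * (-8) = -680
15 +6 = 21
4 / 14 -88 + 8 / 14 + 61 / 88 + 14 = -44629 / 616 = -72.45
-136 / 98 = -1.39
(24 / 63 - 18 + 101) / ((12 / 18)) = 1751 / 14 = 125.07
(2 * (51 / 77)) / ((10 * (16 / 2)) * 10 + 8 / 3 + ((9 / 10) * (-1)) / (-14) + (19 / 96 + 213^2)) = 48960 / 1706514491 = 0.00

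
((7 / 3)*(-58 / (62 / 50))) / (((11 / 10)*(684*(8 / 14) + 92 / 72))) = -4263000 / 16848469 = -0.25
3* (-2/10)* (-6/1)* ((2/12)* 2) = 1.20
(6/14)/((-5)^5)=-3/21875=-0.00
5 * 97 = 485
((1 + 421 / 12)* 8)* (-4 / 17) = -67.92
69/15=23/5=4.60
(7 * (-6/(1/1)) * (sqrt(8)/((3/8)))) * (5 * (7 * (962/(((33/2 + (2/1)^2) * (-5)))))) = 3016832 * sqrt(2)/41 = 104059.63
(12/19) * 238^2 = 679728/19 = 35775.16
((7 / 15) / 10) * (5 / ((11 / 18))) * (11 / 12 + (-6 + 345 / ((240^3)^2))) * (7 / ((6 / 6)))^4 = -1088466282086013439 / 233570304000000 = -4660.12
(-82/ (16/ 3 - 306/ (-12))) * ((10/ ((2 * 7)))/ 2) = -246/ 259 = -0.95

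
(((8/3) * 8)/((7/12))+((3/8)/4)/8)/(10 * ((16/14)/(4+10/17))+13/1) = 2556723/1082624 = 2.36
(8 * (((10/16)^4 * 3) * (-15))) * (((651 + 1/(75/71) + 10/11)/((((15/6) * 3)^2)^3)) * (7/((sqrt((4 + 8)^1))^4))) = -1885121/192456000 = -0.01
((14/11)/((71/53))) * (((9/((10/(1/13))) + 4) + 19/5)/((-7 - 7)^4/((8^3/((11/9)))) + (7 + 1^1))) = 9936864/132519725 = 0.07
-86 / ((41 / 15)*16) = -645 / 328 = -1.97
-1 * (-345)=345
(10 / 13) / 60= 1 / 78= 0.01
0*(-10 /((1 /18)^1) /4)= 0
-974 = -974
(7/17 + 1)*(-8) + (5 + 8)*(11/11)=29/17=1.71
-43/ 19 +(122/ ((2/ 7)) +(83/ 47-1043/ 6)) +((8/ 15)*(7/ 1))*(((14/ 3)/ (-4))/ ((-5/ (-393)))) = -4004087/ 44650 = -89.68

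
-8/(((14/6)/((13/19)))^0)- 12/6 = -10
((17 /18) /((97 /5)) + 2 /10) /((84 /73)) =158483 /733320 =0.22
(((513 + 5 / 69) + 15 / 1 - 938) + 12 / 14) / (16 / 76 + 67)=-6.09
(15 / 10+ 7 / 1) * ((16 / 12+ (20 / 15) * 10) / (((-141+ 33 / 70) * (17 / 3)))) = -1540 / 9837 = -0.16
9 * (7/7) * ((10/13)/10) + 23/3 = 326/39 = 8.36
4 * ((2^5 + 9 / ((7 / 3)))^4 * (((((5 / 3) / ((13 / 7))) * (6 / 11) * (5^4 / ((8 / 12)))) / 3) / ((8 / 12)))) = 74421112518750 / 49049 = 1517280933.73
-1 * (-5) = 5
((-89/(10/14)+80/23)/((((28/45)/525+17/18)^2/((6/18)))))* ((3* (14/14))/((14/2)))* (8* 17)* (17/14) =-146728782450000/45917010503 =-3195.52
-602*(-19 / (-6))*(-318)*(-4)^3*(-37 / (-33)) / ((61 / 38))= -54549560576 / 2013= -27098639.13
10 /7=1.43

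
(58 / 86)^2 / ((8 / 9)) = 7569 / 14792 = 0.51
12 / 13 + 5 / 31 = 437 / 403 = 1.08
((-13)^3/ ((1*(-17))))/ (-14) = -2197/ 238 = -9.23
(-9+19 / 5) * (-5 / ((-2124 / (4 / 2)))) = -13 / 531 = -0.02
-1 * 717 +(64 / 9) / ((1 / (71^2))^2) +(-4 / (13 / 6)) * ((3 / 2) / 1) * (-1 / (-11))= 232566781409 / 1287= 180704569.86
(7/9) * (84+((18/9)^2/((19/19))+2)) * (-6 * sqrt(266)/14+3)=210 - 30 * sqrt(266)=-279.29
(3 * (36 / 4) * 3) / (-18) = -9 / 2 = -4.50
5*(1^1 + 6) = 35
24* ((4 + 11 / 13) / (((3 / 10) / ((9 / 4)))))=11340 / 13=872.31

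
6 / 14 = 3 / 7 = 0.43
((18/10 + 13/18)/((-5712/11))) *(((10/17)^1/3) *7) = -2497/374544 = -0.01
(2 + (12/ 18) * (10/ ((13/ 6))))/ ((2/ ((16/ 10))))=264/ 65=4.06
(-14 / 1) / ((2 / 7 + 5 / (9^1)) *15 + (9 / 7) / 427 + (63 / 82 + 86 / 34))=-174999972 / 198997007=-0.88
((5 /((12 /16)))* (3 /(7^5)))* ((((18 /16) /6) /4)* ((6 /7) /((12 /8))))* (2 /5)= 3 /235298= 0.00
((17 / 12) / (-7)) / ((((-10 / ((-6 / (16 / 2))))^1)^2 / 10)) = -51 / 4480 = -0.01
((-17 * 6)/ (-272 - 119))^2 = 36/ 529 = 0.07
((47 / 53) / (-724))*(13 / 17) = -611 / 652324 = -0.00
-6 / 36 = -1 / 6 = -0.17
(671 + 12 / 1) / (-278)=-683 / 278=-2.46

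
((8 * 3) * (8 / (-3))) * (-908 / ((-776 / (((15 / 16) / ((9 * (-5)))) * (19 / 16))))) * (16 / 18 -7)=-237215 / 20952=-11.32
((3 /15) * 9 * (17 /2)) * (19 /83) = 2907 /830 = 3.50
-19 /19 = -1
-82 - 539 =-621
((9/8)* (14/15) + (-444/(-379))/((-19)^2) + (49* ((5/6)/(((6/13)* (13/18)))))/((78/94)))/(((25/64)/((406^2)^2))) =10341913198165.06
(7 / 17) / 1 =7 / 17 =0.41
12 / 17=0.71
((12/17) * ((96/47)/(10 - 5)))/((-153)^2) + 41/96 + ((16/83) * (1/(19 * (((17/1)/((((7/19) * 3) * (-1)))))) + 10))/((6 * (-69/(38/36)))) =45825711771599/108544832537760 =0.42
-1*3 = -3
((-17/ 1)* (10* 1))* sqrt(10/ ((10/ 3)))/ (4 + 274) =-85* sqrt(3)/ 139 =-1.06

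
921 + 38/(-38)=920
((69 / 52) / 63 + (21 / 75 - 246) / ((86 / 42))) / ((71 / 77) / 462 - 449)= 119297028697 / 446435707250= 0.27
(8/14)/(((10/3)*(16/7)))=3/40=0.08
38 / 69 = 0.55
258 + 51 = 309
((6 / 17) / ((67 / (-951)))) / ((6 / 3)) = -2853 / 1139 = -2.50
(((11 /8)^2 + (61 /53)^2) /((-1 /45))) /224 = -26011485 /40269824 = -0.65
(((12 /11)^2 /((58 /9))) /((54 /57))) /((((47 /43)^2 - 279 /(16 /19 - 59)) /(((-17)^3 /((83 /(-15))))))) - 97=-121436304820823 /1782794825009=-68.12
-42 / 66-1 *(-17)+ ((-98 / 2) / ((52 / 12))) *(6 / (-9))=3418 / 143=23.90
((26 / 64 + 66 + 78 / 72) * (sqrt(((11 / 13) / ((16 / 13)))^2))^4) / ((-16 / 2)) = -94859039 / 50331648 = -1.88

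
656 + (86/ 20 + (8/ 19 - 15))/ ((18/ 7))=247761/ 380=652.00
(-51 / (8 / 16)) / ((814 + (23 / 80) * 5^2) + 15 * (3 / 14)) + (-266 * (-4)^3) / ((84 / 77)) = 4322627456 / 276999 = 15605.21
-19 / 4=-4.75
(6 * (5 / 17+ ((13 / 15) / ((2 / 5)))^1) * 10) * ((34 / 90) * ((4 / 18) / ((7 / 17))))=17068 / 567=30.10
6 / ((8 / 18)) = 27 / 2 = 13.50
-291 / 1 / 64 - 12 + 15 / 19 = -19161 / 1216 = -15.76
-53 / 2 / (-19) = 53 / 38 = 1.39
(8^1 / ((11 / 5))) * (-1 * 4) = -160 / 11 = -14.55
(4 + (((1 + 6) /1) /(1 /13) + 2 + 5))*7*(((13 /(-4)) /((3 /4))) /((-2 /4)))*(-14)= -86632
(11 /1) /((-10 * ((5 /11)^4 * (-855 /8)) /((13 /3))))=8374652 /8015625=1.04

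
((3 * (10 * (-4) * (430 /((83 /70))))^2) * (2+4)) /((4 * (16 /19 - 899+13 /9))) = -12970692000000 /12283087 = -1055979.82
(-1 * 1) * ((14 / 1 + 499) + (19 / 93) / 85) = -4055284 / 7905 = -513.00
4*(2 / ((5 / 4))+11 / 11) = 52 / 5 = 10.40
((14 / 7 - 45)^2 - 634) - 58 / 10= 1209.20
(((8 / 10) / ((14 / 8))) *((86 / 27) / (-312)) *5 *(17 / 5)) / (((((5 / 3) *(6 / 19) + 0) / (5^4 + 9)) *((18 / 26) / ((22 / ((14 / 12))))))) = -2603.16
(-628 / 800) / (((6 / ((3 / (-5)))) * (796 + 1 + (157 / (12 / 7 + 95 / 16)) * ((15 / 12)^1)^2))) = 134549 / 1421008000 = 0.00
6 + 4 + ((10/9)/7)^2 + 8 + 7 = 99325/3969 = 25.03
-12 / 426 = -2 / 71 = -0.03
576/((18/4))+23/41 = 5271/41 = 128.56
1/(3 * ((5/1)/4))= 0.27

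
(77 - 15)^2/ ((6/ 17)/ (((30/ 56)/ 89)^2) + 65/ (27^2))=1190967300/ 3018118729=0.39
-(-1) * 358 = 358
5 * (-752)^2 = 2827520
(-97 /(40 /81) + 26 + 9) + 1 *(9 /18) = -6437 /40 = -160.92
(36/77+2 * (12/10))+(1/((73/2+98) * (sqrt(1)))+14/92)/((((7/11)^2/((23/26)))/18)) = 172342257/18848830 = 9.14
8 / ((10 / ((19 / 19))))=4 / 5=0.80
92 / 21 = 4.38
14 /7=2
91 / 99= 0.92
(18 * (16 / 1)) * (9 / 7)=2592 / 7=370.29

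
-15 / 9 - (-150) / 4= 215 / 6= 35.83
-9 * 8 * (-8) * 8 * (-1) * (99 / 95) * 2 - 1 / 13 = -11861087 / 1235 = -9604.12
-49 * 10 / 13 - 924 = -12502 / 13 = -961.69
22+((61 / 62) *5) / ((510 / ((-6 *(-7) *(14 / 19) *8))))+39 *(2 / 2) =634705 / 10013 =63.39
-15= -15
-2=-2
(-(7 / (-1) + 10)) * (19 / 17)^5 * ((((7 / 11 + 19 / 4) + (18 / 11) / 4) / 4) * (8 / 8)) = -111424455 / 14699696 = -7.58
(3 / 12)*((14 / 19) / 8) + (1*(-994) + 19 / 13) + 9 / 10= -19594321 / 19760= -991.62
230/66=115/33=3.48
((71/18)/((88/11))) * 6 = 71/24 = 2.96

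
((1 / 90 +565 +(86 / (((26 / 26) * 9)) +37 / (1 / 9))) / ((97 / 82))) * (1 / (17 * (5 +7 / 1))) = 1116307 / 296820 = 3.76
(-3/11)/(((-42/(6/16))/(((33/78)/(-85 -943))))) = -3/2993536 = -0.00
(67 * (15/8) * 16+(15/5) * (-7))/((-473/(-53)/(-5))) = -1114.34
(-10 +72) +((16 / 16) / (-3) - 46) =47 / 3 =15.67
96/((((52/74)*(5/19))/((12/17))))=404928/1105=366.45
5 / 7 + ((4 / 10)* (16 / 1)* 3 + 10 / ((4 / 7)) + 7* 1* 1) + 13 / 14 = 45.34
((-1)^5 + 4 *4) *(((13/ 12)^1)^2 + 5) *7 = 648.23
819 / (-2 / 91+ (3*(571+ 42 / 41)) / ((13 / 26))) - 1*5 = -60970591 / 12805256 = -4.76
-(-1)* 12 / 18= 2 / 3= 0.67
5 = 5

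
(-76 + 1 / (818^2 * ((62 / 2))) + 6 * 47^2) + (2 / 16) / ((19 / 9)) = 10387316204253 / 788228072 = 13178.06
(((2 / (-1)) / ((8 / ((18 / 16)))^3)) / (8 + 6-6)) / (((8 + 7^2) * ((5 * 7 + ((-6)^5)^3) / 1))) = 243 / 9367469116651208704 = 0.00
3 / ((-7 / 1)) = -3 / 7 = -0.43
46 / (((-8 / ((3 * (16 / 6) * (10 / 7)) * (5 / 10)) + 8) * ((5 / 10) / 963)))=147660 / 11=13423.64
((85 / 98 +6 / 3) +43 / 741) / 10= 0.29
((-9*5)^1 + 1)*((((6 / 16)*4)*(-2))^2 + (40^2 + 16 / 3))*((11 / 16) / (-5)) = 586003 / 60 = 9766.72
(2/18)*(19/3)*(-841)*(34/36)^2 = -4617931/8748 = -527.88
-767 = -767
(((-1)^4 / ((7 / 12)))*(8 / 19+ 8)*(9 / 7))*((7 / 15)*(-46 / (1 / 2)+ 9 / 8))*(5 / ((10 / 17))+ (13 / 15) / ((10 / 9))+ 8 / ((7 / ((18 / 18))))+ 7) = -319193712 / 23275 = -13714.02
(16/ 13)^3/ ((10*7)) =2048/ 76895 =0.03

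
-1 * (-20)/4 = 5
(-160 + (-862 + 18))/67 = -1004/67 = -14.99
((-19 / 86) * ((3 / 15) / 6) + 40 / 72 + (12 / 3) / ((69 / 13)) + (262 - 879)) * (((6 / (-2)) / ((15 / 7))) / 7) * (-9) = -109606591 / 98900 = -1108.26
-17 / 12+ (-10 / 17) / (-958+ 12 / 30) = -1.42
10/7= 1.43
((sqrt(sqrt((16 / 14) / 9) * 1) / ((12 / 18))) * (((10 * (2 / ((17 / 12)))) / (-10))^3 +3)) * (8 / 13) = 3660 * 14^(3 / 4) * sqrt(3) / 447083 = 0.10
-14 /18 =-7 /9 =-0.78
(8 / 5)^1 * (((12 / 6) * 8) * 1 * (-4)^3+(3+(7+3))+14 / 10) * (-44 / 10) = 888448 / 125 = 7107.58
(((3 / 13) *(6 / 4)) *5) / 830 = 9 / 4316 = 0.00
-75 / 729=-25 / 243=-0.10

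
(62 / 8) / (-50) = -31 / 200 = -0.16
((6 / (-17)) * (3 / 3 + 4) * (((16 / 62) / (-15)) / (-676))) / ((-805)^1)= 4 / 71695715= 0.00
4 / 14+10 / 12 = 47 / 42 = 1.12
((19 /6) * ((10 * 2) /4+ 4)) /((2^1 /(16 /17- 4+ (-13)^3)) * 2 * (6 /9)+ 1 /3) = 6395571 /74530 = 85.81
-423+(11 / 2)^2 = -1571 / 4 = -392.75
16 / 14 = 8 / 7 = 1.14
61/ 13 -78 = -73.31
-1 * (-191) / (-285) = -191 / 285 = -0.67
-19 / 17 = -1.12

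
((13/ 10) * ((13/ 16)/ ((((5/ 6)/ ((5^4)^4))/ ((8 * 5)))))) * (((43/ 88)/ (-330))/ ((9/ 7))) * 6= -310479736328125/ 5808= -53457254877.43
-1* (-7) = 7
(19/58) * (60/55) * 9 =1026/319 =3.22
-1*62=-62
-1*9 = -9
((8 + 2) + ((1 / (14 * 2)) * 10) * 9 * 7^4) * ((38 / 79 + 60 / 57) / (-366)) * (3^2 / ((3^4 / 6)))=-21.59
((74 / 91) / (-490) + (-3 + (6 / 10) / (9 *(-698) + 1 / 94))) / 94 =-19759583446 / 618771617555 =-0.03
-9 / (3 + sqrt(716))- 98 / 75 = -67261 / 53025- 18 * sqrt(179) / 707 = -1.61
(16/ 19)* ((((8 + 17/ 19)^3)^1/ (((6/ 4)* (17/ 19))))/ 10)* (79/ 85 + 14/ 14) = 12665546816/ 148668825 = 85.19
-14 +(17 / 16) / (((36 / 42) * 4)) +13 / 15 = -8207 / 640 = -12.82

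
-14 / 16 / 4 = -7 / 32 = -0.22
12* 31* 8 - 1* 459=2517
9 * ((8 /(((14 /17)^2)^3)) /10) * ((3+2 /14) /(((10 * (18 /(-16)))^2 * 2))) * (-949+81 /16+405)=-2289520832357 /14823774000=-154.45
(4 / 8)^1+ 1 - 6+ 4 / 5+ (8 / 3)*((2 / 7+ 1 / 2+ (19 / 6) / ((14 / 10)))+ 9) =17909 / 630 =28.43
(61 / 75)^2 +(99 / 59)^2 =68083426 / 19580625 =3.48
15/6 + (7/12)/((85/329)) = 4853/1020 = 4.76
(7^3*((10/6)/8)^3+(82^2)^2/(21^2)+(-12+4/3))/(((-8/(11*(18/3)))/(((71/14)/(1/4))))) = -54233247514127/3161088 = -17156513.05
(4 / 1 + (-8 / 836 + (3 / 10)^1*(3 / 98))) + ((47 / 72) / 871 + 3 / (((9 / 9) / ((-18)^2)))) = 3134101097033 / 3211167960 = 976.00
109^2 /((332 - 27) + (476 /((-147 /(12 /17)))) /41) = 3409847 /87519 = 38.96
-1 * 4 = -4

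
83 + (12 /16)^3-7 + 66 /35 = 175409 /2240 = 78.31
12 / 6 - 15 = -13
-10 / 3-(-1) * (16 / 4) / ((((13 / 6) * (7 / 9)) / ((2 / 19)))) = -15994 / 5187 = -3.08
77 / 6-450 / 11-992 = -67325 / 66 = -1020.08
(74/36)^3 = 50653/5832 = 8.69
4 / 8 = 1 / 2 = 0.50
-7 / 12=-0.58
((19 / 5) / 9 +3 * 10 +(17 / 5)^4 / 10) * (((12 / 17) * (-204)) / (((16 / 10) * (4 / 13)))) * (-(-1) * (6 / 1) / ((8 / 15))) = -288163863 / 2000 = -144081.93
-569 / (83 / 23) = -13087 / 83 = -157.67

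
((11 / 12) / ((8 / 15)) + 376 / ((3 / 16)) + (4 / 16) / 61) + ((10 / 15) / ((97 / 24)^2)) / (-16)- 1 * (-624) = 144968697641 / 55099104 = 2631.05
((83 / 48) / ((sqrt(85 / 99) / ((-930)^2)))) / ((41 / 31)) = 111269385 * sqrt(935) / 2788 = 1220362.13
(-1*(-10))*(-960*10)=-96000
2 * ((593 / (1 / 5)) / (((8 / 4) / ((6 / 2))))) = 8895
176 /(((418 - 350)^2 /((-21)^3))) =-101871 /289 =-352.49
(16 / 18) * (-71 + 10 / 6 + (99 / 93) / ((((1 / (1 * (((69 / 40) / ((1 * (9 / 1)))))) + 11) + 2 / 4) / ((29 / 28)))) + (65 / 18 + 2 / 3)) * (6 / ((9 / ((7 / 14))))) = -780840736 / 40550139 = -19.26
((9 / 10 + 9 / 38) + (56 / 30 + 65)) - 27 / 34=651259 / 9690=67.21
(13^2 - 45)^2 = 15376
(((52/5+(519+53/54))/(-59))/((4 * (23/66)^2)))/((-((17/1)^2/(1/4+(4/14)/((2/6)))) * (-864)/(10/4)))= -537154453/2618535983616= -0.00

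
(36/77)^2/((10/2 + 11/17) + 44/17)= 5508/207515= 0.03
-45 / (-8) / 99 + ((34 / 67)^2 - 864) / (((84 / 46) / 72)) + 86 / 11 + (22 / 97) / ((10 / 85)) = -830194137079 / 24384248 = -34046.33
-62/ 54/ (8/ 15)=-155/ 72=-2.15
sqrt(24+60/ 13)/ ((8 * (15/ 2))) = sqrt(1209)/ 390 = 0.09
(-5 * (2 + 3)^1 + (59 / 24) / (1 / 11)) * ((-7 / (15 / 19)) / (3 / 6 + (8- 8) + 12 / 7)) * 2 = -16.35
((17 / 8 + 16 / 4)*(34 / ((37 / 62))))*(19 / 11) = 602.75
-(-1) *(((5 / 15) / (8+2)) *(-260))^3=-17576 / 27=-650.96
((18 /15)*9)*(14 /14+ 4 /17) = 1134 /85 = 13.34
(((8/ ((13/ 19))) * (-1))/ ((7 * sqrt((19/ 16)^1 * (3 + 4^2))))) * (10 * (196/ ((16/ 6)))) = -3360/ 13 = -258.46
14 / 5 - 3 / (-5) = 17 / 5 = 3.40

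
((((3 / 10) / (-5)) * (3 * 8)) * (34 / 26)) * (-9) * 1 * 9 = 49572 / 325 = 152.53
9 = 9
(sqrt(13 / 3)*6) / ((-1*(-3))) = 4.16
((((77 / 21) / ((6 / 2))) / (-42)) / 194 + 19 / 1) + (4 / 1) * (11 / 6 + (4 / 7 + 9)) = 4738633 / 73332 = 64.62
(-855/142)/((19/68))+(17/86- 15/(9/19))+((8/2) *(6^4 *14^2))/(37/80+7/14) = 212700863801/201498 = 1055597.89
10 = 10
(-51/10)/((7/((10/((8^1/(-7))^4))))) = -17493/4096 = -4.27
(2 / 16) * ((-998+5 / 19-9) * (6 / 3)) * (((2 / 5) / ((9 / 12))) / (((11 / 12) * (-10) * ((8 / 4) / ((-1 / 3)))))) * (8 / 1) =-102016 / 5225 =-19.52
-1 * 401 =-401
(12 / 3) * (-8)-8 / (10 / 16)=-224 / 5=-44.80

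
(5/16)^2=25/256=0.10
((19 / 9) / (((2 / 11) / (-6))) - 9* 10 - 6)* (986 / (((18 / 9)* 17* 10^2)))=-14413 / 300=-48.04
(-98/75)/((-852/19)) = 931/31950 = 0.03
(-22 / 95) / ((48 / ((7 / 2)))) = -77 / 4560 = -0.02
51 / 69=17 / 23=0.74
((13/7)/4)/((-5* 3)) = -13/420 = -0.03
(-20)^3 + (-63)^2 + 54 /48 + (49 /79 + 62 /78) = -99293479 /24648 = -4028.46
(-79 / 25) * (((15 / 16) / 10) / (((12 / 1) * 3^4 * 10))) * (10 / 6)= -79 / 1555200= -0.00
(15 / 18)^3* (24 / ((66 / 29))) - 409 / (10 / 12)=-1439551 / 2970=-484.70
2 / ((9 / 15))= 10 / 3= 3.33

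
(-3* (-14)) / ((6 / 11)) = 77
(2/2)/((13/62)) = 62/13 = 4.77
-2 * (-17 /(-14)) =-17 /7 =-2.43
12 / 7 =1.71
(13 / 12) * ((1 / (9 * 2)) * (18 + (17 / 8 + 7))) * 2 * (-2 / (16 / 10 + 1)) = -1085 / 432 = -2.51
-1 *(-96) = 96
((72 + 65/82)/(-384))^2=35628961/991494144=0.04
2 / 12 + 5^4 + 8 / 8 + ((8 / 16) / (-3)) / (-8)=626.19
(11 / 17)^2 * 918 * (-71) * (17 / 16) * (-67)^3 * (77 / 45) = 596870489523 / 40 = 14921762238.08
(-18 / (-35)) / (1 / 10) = 36 / 7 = 5.14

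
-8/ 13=-0.62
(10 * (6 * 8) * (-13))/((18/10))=-10400/3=-3466.67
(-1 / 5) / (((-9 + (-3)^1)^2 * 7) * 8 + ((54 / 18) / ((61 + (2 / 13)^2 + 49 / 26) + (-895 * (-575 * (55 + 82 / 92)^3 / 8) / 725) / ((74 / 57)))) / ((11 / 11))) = -0.00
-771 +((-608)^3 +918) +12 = -224755553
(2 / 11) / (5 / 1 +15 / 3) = 1 / 55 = 0.02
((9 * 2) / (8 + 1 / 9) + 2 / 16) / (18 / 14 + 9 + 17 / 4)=259 / 1606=0.16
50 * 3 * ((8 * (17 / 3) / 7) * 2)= 13600 / 7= 1942.86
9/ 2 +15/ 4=33/ 4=8.25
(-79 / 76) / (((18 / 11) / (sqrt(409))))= -12.85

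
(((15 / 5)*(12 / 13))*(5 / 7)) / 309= 60 / 9373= 0.01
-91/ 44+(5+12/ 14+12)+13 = 8867/ 308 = 28.79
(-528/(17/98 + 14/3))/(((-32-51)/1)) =155232/118109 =1.31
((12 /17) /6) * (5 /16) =5 /136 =0.04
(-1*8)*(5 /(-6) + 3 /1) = -17.33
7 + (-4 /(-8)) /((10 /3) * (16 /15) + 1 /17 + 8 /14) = 63833 /8966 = 7.12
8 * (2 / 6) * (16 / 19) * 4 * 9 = 1536 / 19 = 80.84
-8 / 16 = -1 / 2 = -0.50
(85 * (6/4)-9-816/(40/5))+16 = 65/2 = 32.50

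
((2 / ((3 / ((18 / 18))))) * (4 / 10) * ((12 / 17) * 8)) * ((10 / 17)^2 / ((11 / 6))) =15360 / 54043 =0.28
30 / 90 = 1 / 3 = 0.33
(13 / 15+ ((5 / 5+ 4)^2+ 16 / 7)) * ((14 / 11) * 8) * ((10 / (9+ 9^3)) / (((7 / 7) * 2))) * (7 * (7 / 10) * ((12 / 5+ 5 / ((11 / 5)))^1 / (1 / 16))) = 2382394112 / 3348675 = 711.44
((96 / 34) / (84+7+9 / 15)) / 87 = 40 / 112897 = 0.00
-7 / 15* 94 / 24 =-329 / 180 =-1.83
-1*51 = -51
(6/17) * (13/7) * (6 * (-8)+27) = -234/17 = -13.76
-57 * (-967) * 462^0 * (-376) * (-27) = 559568088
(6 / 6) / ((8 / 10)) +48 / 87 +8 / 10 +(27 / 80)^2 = 504021 / 185600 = 2.72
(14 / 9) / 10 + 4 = 187 / 45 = 4.16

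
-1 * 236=-236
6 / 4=3 / 2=1.50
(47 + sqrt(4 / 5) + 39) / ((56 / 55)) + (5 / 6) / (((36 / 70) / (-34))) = 11 * sqrt(5) / 28 + 22205 / 756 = 30.25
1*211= 211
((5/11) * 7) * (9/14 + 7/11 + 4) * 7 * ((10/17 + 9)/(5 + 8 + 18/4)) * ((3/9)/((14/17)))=26.08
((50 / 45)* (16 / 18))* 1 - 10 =-730 / 81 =-9.01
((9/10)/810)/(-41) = -1/36900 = -0.00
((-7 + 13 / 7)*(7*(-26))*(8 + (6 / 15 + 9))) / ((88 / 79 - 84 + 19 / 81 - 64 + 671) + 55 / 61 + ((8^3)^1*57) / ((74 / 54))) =1176085161576 / 1575802943795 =0.75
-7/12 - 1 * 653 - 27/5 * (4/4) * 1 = -39539/60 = -658.98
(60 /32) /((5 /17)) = 51 /8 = 6.38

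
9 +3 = 12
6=6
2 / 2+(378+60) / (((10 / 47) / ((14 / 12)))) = 24027 / 10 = 2402.70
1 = 1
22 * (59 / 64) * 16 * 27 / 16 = 17523 / 32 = 547.59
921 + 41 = 962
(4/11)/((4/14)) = 14/11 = 1.27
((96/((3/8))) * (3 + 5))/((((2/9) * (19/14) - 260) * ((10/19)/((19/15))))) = -18.98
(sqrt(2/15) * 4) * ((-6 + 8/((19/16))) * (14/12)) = 196 * sqrt(30)/855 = 1.26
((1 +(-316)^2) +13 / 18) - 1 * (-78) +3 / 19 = 34178071 / 342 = 99935.88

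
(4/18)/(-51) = -2/459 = -0.00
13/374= 0.03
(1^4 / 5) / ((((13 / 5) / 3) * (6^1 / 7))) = 7 / 26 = 0.27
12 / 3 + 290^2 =84104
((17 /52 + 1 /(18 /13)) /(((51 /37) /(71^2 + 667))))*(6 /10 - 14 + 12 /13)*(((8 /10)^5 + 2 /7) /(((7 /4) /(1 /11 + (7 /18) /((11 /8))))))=-41752025246028536 /5879639390625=-7101.12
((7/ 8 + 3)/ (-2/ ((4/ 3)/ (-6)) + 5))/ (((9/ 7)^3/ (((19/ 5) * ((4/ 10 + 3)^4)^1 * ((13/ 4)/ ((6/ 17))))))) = 532720407401/ 874800000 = 608.96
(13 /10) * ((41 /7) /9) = 533 /630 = 0.85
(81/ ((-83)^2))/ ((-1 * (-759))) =27/ 1742917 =0.00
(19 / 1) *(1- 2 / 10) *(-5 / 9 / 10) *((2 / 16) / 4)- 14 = -10099 / 720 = -14.03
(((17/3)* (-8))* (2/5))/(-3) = 272/45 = 6.04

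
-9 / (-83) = 9 / 83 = 0.11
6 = 6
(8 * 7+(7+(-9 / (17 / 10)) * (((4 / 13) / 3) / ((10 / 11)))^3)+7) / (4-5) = -196060954 / 2801175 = -69.99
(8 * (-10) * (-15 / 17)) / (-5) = -240 / 17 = -14.12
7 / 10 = 0.70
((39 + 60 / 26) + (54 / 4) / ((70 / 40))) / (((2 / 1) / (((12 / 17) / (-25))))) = -26766 / 38675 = -0.69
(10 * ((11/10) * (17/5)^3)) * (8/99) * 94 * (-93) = -114531856/375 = -305418.28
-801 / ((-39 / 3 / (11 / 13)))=8811 / 169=52.14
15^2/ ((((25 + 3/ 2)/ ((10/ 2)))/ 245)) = 551250/ 53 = 10400.94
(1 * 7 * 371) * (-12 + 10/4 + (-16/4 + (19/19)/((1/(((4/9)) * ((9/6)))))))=-199969/6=-33328.17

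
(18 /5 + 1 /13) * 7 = 1673 /65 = 25.74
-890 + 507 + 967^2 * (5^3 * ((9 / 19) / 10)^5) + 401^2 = 317823895575961 / 1980879200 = 160445.87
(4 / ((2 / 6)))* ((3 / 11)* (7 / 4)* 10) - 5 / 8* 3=4875 / 88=55.40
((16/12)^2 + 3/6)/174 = 0.01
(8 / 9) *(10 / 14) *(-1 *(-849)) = 11320 / 21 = 539.05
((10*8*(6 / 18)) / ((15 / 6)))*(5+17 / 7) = 1664 / 21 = 79.24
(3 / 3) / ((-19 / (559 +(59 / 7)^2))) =-30872 / 931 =-33.16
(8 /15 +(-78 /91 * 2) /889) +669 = 62497409 /93345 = 669.53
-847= -847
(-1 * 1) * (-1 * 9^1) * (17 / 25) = 153 / 25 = 6.12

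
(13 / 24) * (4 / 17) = 13 / 102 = 0.13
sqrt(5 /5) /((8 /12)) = 3 /2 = 1.50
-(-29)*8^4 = 118784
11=11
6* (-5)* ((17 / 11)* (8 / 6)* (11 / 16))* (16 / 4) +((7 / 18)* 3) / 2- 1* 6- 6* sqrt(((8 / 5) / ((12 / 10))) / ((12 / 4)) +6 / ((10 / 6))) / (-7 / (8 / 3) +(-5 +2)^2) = -2105 / 12- 16* sqrt(910) / 255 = -177.31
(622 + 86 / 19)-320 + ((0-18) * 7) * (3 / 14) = 5311 / 19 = 279.53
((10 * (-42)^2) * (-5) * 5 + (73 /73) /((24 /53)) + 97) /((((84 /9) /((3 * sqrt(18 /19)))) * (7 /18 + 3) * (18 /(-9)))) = 857111139 * sqrt(38) /259616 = 20351.55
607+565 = 1172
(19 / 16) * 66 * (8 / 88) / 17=0.42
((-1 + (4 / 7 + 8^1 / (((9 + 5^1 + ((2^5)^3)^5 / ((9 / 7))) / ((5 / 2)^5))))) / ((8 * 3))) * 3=-453347182355485940486907 / 8462480737302404222947264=-0.05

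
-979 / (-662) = 979 / 662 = 1.48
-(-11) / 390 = 11 / 390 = 0.03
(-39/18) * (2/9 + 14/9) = -3.85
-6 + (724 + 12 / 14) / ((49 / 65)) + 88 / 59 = 957.04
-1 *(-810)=810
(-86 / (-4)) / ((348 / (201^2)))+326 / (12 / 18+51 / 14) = 107990205 / 41992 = 2571.69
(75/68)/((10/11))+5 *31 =21245/136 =156.21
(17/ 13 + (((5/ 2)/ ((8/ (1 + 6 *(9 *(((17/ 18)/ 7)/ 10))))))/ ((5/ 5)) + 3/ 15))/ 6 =9939/ 29120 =0.34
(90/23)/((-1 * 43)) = -90/989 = -0.09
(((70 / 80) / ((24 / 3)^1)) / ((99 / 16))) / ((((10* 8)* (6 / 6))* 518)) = 1 / 2344320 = 0.00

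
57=57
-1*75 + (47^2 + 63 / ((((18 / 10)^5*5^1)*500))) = 56004731 / 26244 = 2134.00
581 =581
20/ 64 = 5/ 16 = 0.31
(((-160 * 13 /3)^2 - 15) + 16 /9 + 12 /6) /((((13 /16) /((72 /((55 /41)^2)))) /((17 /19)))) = 15824978754944 /747175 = 21179748.73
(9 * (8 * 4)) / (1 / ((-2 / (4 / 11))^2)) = 8712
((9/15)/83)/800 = 3/332000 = 0.00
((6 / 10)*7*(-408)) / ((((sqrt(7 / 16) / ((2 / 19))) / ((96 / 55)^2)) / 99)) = -812187648*sqrt(7) / 26125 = -82252.50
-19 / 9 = -2.11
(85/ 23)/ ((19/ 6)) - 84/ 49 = -0.55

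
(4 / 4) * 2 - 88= -86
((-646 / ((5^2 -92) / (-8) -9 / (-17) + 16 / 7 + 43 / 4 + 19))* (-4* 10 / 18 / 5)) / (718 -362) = 614992 / 31218975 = 0.02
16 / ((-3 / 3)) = -16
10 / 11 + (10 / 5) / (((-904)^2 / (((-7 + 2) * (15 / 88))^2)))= 2876605945 / 3164260352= 0.91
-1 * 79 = -79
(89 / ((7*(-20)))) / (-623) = 1 / 980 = 0.00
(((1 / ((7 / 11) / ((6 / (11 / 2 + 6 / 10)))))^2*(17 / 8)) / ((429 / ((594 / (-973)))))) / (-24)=1388475 / 4612559042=0.00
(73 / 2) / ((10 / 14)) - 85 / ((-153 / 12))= 1733 / 30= 57.77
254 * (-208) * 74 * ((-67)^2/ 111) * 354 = -55970432128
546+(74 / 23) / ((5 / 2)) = 547.29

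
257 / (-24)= -257 / 24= -10.71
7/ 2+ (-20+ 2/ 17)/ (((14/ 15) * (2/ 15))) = -156.27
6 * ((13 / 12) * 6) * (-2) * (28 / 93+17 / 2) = -21281 / 31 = -686.48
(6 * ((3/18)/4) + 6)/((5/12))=15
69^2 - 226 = 4535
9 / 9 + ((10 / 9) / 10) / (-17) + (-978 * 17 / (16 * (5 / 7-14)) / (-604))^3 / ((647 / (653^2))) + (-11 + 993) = 326572403396733346109507 / 332706717705169502208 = 981.56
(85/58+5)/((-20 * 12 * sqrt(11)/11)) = -25 * sqrt(11)/928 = -0.09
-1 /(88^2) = -0.00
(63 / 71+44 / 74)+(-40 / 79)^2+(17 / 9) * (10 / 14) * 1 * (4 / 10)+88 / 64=30184982407 / 8263133928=3.65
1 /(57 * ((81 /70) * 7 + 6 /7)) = 70 /35739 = 0.00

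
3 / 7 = 0.43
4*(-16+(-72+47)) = -164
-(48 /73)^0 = -1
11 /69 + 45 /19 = 3314 /1311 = 2.53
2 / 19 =0.11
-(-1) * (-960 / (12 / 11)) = -880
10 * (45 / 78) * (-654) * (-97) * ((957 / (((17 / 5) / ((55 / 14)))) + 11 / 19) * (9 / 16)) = 107114635586475 / 470288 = 227763914.00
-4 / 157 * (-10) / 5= 8 / 157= 0.05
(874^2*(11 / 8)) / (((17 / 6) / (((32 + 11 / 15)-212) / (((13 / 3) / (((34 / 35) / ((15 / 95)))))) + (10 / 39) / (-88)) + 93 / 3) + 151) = 8450510129171 / 1464206016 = 5771.39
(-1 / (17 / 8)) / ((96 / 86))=-43 / 102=-0.42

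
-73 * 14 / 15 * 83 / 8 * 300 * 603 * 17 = -2173878315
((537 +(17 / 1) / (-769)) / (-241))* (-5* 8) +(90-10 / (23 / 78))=618975530 / 4262567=145.21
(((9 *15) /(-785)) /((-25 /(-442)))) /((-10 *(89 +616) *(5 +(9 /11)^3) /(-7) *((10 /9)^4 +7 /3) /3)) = -28058136183 /66298064405000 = -0.00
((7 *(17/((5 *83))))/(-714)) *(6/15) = -1/6225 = -0.00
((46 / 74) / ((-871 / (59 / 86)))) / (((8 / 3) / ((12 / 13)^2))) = -36639 / 234193609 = -0.00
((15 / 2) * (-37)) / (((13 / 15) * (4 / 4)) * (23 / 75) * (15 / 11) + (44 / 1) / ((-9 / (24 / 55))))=152625 / 974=156.70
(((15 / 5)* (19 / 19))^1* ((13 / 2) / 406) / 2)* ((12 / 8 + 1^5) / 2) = 195 / 6496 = 0.03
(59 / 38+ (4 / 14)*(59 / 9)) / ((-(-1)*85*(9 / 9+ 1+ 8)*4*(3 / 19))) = 8201 / 1285200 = 0.01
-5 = -5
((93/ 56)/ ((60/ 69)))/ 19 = 2139/ 21280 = 0.10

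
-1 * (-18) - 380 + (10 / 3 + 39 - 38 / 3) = -997 / 3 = -332.33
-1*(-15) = 15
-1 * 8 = -8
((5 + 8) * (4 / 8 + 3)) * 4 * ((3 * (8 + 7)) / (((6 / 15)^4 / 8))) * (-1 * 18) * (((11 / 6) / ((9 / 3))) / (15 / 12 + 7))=-3412500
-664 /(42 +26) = -166 /17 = -9.76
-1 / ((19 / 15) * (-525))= 1 / 665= 0.00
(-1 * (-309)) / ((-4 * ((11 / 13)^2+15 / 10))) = -52221 / 1498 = -34.86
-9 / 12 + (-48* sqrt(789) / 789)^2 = 2283 / 1052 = 2.17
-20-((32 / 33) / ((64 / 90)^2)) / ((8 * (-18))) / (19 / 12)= -534815 / 26752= -19.99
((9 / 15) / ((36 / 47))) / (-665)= -47 / 39900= -0.00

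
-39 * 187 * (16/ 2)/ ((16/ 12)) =-43758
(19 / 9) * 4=8.44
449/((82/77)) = 34573/82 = 421.62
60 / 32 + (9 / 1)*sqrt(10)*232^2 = 15 / 8 + 484416*sqrt(10) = 1531859.77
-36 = -36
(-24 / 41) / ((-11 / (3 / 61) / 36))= 2592 / 27511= 0.09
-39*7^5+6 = -655467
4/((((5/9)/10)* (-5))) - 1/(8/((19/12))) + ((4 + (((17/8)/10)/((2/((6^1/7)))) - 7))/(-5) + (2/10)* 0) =-235471/16800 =-14.02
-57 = -57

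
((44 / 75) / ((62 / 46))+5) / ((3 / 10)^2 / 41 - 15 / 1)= -2072468 / 5718663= -0.36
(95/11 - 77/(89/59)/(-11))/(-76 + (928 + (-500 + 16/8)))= 6499/173283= 0.04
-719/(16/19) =-13661/16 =-853.81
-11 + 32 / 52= -135 / 13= -10.38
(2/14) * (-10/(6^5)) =-5/27216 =-0.00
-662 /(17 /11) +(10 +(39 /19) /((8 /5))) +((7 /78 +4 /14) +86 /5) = -1409081333 /3527160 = -399.49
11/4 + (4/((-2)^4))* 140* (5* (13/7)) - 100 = 227.75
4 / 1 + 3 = 7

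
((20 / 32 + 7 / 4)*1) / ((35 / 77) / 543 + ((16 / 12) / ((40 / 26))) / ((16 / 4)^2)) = 378290 / 8761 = 43.18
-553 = -553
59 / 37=1.59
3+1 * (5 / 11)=38 / 11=3.45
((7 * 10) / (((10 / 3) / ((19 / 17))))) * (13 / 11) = 5187 / 187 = 27.74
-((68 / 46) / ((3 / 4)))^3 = -2515456 / 328509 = -7.66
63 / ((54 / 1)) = 7 / 6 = 1.17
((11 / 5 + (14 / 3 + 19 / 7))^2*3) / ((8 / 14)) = 253009 / 525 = 481.92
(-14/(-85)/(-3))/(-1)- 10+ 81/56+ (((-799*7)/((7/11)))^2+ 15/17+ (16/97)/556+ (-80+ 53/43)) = 639531058799075791/8279101320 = 77246434.62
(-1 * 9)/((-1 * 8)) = 9/8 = 1.12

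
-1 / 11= -0.09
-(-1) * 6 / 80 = 3 / 40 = 0.08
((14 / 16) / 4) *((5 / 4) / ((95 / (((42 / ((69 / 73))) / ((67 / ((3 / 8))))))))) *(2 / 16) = 10731 / 119926784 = 0.00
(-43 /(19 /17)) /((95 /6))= -4386 /1805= -2.43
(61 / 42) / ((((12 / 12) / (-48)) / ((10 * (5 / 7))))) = -24400 / 49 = -497.96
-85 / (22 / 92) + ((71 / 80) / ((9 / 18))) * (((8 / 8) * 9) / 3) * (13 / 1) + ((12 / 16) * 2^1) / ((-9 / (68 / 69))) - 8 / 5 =-5246095 / 18216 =-287.99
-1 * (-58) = 58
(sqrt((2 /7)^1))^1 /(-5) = -sqrt(14) /35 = -0.11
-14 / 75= -0.19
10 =10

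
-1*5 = -5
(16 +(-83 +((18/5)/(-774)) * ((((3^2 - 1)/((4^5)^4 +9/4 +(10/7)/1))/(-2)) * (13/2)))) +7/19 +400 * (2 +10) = 31330449577425286418/6619059999233665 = 4733.37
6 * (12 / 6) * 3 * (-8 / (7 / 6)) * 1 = -1728 / 7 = -246.86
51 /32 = 1.59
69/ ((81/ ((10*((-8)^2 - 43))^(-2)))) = 23/ 1190700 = 0.00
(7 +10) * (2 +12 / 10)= 272 / 5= 54.40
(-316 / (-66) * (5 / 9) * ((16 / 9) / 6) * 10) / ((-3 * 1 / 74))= -4676800 / 24057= -194.40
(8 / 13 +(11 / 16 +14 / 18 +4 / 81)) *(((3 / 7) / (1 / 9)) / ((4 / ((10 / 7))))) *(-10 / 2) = -897175 / 61152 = -14.67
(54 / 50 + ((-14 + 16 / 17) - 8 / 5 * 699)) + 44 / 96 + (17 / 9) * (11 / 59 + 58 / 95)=-4300841343 / 3811400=-1128.42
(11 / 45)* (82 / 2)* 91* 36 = 164164 / 5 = 32832.80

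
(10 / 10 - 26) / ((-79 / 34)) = 850 / 79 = 10.76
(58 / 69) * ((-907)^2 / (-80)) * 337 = -8039748677 / 2760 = -2912952.42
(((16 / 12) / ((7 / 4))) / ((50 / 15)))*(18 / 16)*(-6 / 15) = -0.10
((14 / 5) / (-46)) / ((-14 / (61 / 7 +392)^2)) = 1573605 / 2254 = 698.14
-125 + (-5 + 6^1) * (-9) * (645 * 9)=-52370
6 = 6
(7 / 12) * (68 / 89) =119 / 267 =0.45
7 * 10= 70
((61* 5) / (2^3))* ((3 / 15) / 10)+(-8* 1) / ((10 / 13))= -771 / 80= -9.64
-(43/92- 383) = 35193/92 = 382.53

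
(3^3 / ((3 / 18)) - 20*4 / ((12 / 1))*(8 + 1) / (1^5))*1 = 102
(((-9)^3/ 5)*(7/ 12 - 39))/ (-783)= -4149/ 580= -7.15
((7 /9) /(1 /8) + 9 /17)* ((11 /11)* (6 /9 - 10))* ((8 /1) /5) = -231392 /2295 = -100.82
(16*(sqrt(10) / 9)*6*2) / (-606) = -32*sqrt(10) / 909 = -0.11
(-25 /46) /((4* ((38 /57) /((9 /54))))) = -25 /736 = -0.03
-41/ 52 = -0.79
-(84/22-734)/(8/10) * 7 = 70280/11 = 6389.09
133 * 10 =1330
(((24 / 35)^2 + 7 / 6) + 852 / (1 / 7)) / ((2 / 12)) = 43847431 / 1225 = 35793.82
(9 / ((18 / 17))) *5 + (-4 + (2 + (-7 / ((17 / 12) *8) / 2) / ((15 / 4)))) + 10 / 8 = 41.67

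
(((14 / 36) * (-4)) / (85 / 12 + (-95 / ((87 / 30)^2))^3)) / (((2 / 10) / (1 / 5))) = 33310105976 / 30713820053145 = 0.00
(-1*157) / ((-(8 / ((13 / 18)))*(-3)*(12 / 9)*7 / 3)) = -2041 / 1344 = -1.52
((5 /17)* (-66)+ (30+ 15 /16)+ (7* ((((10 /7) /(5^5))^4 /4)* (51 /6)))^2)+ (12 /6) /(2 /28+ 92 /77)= 380808196724392473697662365778473 /29057743772864341735839843750000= 13.11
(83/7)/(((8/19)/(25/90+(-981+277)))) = -19975859/1008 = -19817.32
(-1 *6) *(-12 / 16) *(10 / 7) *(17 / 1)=765 / 7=109.29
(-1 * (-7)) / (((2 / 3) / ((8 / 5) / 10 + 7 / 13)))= 4767 / 650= 7.33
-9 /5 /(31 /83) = -747 /155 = -4.82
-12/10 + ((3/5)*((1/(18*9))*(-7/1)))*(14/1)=-211/135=-1.56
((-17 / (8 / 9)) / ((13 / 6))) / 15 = -153 / 260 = -0.59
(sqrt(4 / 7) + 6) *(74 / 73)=148 *sqrt(7) / 511 + 444 / 73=6.85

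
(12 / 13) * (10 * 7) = 840 / 13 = 64.62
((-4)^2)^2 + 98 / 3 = 866 / 3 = 288.67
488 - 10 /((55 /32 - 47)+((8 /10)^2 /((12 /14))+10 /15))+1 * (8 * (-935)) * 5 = -3886182096 /105283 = -36911.77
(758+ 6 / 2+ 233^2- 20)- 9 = 55021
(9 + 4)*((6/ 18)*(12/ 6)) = 26/ 3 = 8.67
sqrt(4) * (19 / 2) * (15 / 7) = 285 / 7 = 40.71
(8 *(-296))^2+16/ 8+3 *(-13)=5607387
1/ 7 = 0.14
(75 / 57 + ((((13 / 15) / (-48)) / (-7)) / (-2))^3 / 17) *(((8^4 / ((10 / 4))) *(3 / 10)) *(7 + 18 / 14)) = 12623172709189453 / 2355651112500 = 5358.68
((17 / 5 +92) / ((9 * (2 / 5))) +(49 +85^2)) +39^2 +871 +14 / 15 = 290803 / 30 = 9693.43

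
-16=-16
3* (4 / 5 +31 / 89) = 1533 / 445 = 3.44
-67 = -67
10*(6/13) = 60/13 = 4.62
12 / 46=6 / 23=0.26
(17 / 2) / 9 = 17 / 18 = 0.94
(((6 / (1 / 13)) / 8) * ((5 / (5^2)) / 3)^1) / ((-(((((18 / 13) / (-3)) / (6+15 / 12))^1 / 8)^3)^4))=-107161690177271322370382001939373 / 10628820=-10082181293621617674434420.00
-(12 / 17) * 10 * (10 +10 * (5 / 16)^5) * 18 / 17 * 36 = -6389083575 / 2367488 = -2698.68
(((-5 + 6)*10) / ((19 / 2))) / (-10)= -2 / 19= -0.11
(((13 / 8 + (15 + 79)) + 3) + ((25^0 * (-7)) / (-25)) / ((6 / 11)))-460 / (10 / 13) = -299317 / 600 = -498.86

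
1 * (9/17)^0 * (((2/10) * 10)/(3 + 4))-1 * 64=-446/7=-63.71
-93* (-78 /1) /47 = 7254 /47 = 154.34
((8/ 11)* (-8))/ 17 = -64/ 187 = -0.34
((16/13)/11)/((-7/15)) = -0.24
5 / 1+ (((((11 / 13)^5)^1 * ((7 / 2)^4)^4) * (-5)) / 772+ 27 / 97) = -2595805782083076881063 / 1822156718866432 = -1424578.77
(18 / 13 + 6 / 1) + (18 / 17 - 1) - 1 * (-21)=6286 / 221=28.44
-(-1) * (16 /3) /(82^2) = 4 /5043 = 0.00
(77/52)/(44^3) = 7/402688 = 0.00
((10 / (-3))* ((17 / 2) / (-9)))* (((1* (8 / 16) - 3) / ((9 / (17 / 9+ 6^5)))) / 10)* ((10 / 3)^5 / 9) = -148752125000 / 4782969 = -31100.37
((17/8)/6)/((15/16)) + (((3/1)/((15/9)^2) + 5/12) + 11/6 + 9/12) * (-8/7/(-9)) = 1411/1575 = 0.90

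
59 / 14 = 4.21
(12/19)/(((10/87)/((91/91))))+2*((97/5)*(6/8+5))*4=17060/19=897.89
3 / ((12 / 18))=9 / 2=4.50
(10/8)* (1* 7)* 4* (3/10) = 21/2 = 10.50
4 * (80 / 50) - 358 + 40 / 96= -21071 / 60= -351.18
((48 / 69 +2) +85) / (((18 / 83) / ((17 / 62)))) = 2845987 / 25668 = 110.88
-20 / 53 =-0.38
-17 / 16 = -1.06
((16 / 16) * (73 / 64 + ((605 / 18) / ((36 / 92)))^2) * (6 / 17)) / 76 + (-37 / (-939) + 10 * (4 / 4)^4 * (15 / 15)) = 1253962723441 / 28301249664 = 44.31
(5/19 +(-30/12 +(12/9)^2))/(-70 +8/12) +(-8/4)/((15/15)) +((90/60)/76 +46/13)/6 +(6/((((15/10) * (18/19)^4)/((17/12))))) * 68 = 74203773539/155574432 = 476.97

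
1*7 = 7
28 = 28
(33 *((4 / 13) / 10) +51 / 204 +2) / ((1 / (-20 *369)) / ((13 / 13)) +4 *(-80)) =-313281 / 30700813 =-0.01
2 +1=3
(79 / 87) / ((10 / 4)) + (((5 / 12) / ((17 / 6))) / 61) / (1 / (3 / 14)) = 0.36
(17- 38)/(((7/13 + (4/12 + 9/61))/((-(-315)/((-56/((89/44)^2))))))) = 3561527151/7511680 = 474.13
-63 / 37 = -1.70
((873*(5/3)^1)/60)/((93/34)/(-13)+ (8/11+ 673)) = 235807/6549278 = 0.04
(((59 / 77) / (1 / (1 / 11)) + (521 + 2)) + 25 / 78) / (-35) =-6915659 / 462462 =-14.95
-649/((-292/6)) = 1947/146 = 13.34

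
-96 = -96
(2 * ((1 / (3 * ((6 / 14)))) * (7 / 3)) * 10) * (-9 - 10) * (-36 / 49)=1520 / 3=506.67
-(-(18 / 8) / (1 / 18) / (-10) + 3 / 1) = -141 / 20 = -7.05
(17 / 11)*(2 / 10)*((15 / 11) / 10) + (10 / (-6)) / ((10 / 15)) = -1487 / 605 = -2.46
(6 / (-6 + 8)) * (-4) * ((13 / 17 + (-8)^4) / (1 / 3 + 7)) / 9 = -139290 / 187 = -744.87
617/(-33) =-617/33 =-18.70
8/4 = 2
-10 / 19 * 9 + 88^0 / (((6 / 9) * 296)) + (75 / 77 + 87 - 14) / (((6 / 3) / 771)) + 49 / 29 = 716178594881 / 25116784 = 28513.94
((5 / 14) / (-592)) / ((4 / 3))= -15 / 33152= -0.00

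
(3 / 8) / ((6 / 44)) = 11 / 4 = 2.75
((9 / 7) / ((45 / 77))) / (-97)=-11 / 485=-0.02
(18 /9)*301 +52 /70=21096 /35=602.74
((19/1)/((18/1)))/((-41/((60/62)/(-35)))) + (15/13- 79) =-27011045/346983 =-77.85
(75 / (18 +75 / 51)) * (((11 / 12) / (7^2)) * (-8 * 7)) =-9350 / 2317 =-4.04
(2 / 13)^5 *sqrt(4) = 64 / 371293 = 0.00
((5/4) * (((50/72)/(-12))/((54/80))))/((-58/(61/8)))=0.01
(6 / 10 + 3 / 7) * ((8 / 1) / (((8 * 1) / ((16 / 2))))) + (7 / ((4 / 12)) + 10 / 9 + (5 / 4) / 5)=38543 / 1260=30.59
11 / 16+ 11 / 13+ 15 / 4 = 1099 / 208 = 5.28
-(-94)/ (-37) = -94/ 37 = -2.54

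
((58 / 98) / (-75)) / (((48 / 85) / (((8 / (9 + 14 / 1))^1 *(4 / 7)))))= -986 / 355005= -0.00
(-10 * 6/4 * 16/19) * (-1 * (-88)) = -21120/19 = -1111.58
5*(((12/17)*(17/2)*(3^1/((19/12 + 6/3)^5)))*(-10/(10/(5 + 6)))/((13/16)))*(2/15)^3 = -233570304/47777743975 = -0.00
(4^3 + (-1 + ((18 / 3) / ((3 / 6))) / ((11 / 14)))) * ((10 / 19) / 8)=4305 / 836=5.15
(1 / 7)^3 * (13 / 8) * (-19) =-247 / 2744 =-0.09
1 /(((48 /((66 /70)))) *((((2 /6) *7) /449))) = 3.78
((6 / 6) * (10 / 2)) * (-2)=-10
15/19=0.79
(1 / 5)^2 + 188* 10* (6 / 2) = 141001 / 25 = 5640.04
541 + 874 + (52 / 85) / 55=6615177 / 4675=1415.01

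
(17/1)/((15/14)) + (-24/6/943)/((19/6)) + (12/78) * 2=56505538/3493815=16.17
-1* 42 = -42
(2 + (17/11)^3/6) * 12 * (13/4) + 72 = 463169/2662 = 173.99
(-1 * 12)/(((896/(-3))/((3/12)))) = 9/896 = 0.01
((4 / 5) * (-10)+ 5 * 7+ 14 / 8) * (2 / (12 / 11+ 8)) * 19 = 4807 / 40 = 120.18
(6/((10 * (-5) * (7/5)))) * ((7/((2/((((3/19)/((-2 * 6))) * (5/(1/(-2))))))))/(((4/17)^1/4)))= -0.67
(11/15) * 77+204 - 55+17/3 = 211.13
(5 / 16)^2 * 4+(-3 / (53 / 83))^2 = 4038289 / 179776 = 22.46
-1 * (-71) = 71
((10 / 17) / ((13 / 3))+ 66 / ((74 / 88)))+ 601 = 5557271 / 8177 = 679.62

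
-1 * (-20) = 20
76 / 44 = 19 / 11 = 1.73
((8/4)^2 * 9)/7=36/7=5.14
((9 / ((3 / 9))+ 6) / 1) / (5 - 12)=-33 / 7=-4.71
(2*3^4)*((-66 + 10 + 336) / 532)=1620 / 19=85.26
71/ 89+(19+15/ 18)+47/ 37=432727/ 19758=21.90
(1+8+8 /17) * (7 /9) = 1127 /153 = 7.37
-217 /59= -3.68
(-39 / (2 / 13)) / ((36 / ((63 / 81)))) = -1183 / 216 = -5.48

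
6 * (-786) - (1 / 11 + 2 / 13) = -674423 / 143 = -4716.24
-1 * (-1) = 1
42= 42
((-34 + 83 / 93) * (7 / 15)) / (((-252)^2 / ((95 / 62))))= -58501 / 156927456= -0.00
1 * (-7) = -7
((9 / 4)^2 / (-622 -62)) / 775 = -9 / 942400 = -0.00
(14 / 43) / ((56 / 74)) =37 / 86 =0.43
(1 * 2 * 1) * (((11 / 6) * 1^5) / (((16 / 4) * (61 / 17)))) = 187 / 732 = 0.26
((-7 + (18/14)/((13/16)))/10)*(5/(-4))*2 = 493/364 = 1.35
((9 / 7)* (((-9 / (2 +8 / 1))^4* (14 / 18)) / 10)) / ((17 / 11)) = 72171 / 1700000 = 0.04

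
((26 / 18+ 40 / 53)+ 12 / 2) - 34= -12307 / 477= -25.80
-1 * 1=-1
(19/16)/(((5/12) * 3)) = 19/20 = 0.95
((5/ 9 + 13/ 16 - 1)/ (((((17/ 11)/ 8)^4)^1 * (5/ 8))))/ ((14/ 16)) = 12713541632/ 26309115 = 483.24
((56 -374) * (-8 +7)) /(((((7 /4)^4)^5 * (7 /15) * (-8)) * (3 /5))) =-1092639680102400 /558545864083284007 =-0.00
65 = 65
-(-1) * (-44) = -44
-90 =-90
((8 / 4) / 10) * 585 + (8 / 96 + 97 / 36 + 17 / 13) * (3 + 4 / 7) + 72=166741 / 819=203.59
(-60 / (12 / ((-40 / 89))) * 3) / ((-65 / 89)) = -120 / 13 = -9.23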